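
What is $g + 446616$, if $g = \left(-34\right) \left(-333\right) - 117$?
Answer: $457821$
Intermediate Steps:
$g = 11205$ ($g = 11322 - 117 = 11205$)
$g + 446616 = 11205 + 446616 = 457821$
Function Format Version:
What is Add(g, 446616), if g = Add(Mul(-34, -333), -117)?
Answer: 457821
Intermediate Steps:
g = 11205 (g = Add(11322, -117) = 11205)
Add(g, 446616) = Add(11205, 446616) = 457821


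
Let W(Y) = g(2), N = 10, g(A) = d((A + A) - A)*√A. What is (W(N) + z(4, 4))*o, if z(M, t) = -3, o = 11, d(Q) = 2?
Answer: -33 + 22*√2 ≈ -1.8873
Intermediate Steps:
g(A) = 2*√A
W(Y) = 2*√2
(W(N) + z(4, 4))*o = (2*√2 - 3)*11 = (-3 + 2*√2)*11 = -33 + 22*√2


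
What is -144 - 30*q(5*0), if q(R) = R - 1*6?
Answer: 36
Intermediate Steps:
q(R) = -6 + R (q(R) = R - 6 = -6 + R)
-144 - 30*q(5*0) = -144 - 30*(-6 + 5*0) = -144 - 30*(-6 + 0) = -144 - 30*(-6) = -144 + 180 = 36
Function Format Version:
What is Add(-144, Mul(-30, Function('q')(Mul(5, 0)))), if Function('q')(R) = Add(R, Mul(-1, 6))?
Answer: 36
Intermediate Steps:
Function('q')(R) = Add(-6, R) (Function('q')(R) = Add(R, -6) = Add(-6, R))
Add(-144, Mul(-30, Function('q')(Mul(5, 0)))) = Add(-144, Mul(-30, Add(-6, Mul(5, 0)))) = Add(-144, Mul(-30, Add(-6, 0))) = Add(-144, Mul(-30, -6)) = Add(-144, 180) = 36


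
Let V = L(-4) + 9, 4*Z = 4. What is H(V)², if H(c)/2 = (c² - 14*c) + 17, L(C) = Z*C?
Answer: 3136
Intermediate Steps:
Z = 1 (Z = (¼)*4 = 1)
L(C) = C (L(C) = 1*C = C)
V = 5 (V = -4 + 9 = 5)
H(c) = 34 - 28*c + 2*c² (H(c) = 2*((c² - 14*c) + 17) = 2*(17 + c² - 14*c) = 34 - 28*c + 2*c²)
H(V)² = (34 - 28*5 + 2*5²)² = (34 - 140 + 2*25)² = (34 - 140 + 50)² = (-56)² = 3136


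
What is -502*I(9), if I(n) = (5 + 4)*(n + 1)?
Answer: -45180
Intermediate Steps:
I(n) = 9 + 9*n (I(n) = 9*(1 + n) = 9 + 9*n)
-502*I(9) = -502*(9 + 9*9) = -502*(9 + 81) = -502*90 = -45180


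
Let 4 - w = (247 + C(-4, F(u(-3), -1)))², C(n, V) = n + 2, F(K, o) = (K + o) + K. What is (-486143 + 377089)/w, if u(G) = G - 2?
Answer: 109054/60021 ≈ 1.8169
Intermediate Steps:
u(G) = -2 + G
F(K, o) = o + 2*K
C(n, V) = 2 + n
w = -60021 (w = 4 - (247 + (2 - 4))² = 4 - (247 - 2)² = 4 - 1*245² = 4 - 1*60025 = 4 - 60025 = -60021)
(-486143 + 377089)/w = (-486143 + 377089)/(-60021) = -109054*(-1/60021) = 109054/60021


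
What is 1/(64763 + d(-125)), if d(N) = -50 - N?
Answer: 1/64838 ≈ 1.5423e-5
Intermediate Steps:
1/(64763 + d(-125)) = 1/(64763 + (-50 - 1*(-125))) = 1/(64763 + (-50 + 125)) = 1/(64763 + 75) = 1/64838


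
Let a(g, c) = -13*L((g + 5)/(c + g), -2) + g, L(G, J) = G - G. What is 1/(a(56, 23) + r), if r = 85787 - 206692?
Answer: -1/120849 ≈ -8.2748e-6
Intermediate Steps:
L(G, J) = 0
r = -120905
a(g, c) = g (a(g, c) = -13*0 + g = 0 + g = g)
1/(a(56, 23) + r) = 1/(56 - 120905) = 1/(-120849) = -1/120849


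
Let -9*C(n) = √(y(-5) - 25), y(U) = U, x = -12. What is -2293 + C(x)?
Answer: -2293 - I*√30/9 ≈ -2293.0 - 0.60858*I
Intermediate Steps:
C(n) = -I*√30/9 (C(n) = -√(-5 - 25)/9 = -I*√30/9)
-2293 + C(x) = -2293 - I*√30/9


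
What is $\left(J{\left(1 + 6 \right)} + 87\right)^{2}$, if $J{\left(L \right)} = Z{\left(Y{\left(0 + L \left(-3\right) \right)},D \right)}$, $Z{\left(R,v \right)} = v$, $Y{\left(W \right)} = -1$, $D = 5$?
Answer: $8464$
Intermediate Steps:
$J{\left(L \right)} = 5$
$\left(J{\left(1 + 6 \right)} + 87\right)^{2} = \left(5 + 87\right)^{2} = 92^{2} = 8464$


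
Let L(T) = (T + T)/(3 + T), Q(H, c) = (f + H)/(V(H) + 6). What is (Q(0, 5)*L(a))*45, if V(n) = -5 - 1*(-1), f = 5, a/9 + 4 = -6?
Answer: 6750/29 ≈ 232.76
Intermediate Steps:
a = -90 (a = -36 + 9*(-6) = -36 - 54 = -90)
V(n) = -4 (V(n) = -5 + 1 = -4)
Q(H, c) = 5/2 + H/2 (Q(H, c) = (5 + H)/(-4 + 6) = (5 + H)/2 = (5 + H)*(½) = 5/2 + H/2)
L(T) = 2*T/(3 + T) (L(T) = (2*T)/(3 + T) = 2*T/(3 + T))
(Q(0, 5)*L(a))*45 = ((5/2 + (½)*0)*(2*(-90)/(3 - 90)))*45 = ((5/2 + 0)*(2*(-90)/(-87)))*45 = (5*(2*(-90)*(-1/87))/2)*45 = ((5/2)*(60/29))*45 = (150/29)*45 = 6750/29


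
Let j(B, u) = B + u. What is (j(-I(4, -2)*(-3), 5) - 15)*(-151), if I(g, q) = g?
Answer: -302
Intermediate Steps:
(j(-I(4, -2)*(-3), 5) - 15)*(-151) = ((-1*4*(-3) + 5) - 15)*(-151) = ((-4*(-3) + 5) - 15)*(-151) = ((12 + 5) - 15)*(-151) = (17 - 15)*(-151) = 2*(-151) = -302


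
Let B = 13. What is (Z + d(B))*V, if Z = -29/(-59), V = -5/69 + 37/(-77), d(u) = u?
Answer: -2338648/313467 ≈ -7.4606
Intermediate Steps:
V = -2938/5313 (V = -5*1/69 + 37*(-1/77) = -5/69 - 37/77 = -2938/5313 ≈ -0.55298)
Z = 29/59 (Z = -29*(-1/59) = 29/59 ≈ 0.49153)
(Z + d(B))*V = (29/59 + 13)*(-2938/5313) = (796/59)*(-2938/5313) = -2338648/313467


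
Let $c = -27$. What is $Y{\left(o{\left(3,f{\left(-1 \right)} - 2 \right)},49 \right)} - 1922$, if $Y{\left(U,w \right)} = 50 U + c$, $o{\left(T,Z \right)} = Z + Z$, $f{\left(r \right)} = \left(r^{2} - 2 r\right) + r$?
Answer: $-1949$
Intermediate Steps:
$f{\left(r \right)} = r^{2} - r$
$o{\left(T,Z \right)} = 2 Z$
$Y{\left(U,w \right)} = -27 + 50 U$ ($Y{\left(U,w \right)} = 50 U - 27 = -27 + 50 U$)
$Y{\left(o{\left(3,f{\left(-1 \right)} - 2 \right)},49 \right)} - 1922 = \left(-27 + 50 \cdot 2 \left(- (-1 - 1) - 2\right)\right) - 1922 = \left(-27 + 50 \cdot 2 \left(\left(-1\right) \left(-2\right) - 2\right)\right) - 1922 = \left(-27 + 50 \cdot 2 \left(2 - 2\right)\right) - 1922 = \left(-27 + 50 \cdot 2 \cdot 0\right) - 1922 = \left(-27 + 50 \cdot 0\right) - 1922 = \left(-27 + 0\right) - 1922 = -27 - 1922 = -1949$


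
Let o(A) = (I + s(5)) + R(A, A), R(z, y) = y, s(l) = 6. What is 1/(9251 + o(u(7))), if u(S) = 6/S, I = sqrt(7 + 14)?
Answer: 453635/4199686996 - 49*sqrt(21)/4199686996 ≈ 0.00010796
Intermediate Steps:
I = sqrt(21) ≈ 4.5826
o(A) = 6 + A + sqrt(21) (o(A) = (sqrt(21) + 6) + A = (6 + sqrt(21)) + A = 6 + A + sqrt(21))
1/(9251 + o(u(7))) = 1/(9251 + (6 + 6/7 + sqrt(21))) = 1/(9251 + (48/7 + sqrt(21))) = 1/(64805/7 + sqrt(21))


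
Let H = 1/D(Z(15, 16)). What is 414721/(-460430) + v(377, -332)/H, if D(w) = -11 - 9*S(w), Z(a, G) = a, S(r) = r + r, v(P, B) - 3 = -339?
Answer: 43471544159/460430 ≈ 94415.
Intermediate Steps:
v(P, B) = -336 (v(P, B) = 3 - 339 = -336)
S(r) = 2*r
D(w) = -11 - 18*w
H = -1/281 (H = 1/(-11 - 18*15) = 1/(-11 - 270) = 1/(-281) = -1/281 ≈ -0.0035587)
414721/(-460430) + v(377, -332)/H = 414721/(-460430) - 336/(-1/281) = 414721*(-1/460430) - 336*(-281) = -414721/460430 + 94416 = 43471544159/460430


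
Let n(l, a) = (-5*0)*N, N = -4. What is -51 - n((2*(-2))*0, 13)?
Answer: -51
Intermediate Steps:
n(l, a) = 0 (n(l, a) = -5*0*(-4) = 0*(-4) = 0)
-51 - n((2*(-2))*0, 13) = -51 - 1*0 = -51 + 0 = -51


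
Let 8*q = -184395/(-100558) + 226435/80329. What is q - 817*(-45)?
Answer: 2375857642054525/64621788656 ≈ 36766.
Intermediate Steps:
q = 37582116685/64621788656 (q = (-184395/(-100558) + 226435/80329)/8 = (-184395*(-1/100558) + 226435*(1/80329))/8 = (184395/100558 + 226435/80329)/8 = (⅛)*(37582116685/8077723582) = 37582116685/64621788656 ≈ 0.58157)
q - 817*(-45) = 37582116685/64621788656 - 817*(-45) = 37582116685/64621788656 - 1*(-36765) = 37582116685/64621788656 + 36765 = 2375857642054525/64621788656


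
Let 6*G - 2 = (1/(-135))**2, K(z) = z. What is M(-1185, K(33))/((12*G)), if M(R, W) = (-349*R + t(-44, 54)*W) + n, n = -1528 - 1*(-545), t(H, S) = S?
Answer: 3775891950/36451 ≈ 1.0359e+5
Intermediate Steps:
n = -983 (n = -1528 + 545 = -983)
G = 36451/109350 (G = 1/3 + (1/(-135))**2/6 = 1/3 + (-1/135)**2/6 = 1/3 + (1/6)*(1/18225) = 1/3 + 1/109350 = 36451/109350 ≈ 0.33334)
M(R, W) = -983 - 349*R + 54*W (M(R, W) = (-349*R + 54*W) - 983 = -983 - 349*R + 54*W)
M(-1185, K(33))/((12*G)) = (-983 - 349*(-1185) + 54*33)/((12*(36451/109350))) = (-983 + 413565 + 1782)/(72902/18225) = 414364*(18225/72902) = 3775891950/36451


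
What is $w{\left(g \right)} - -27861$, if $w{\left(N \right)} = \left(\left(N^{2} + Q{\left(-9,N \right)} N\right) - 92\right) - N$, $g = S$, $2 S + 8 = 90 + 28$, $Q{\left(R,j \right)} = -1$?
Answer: $30684$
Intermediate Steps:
$S = 55$ ($S = -4 + \frac{90 + 28}{2} = -4 + \frac{1}{2} \cdot 118 = -4 + 59 = 55$)
$g = 55$
$w{\left(N \right)} = -92 + N^{2} - 2 N$ ($w{\left(N \right)} = \left(\left(N^{2} - N\right) - 92\right) - N = \left(-92 + N^{2} - N\right) - N = -92 + N^{2} - 2 N$)
$w{\left(g \right)} - -27861 = \left(-92 + 55^{2} - 110\right) - -27861 = \left(-92 + 3025 - 110\right) + 27861 = 2823 + 27861 = 30684$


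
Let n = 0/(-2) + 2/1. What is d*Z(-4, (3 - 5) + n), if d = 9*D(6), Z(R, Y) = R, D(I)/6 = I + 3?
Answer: -1944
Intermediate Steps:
D(I) = 18 + 6*I (D(I) = 6*(I + 3) = 6*(3 + I) = 18 + 6*I)
n = 2 (n = 0*(-½) + 2*1 = 0 + 2 = 2)
d = 486 (d = 9*(18 + 6*6) = 9*(18 + 36) = 9*54 = 486)
d*Z(-4, (3 - 5) + n) = 486*(-4) = -1944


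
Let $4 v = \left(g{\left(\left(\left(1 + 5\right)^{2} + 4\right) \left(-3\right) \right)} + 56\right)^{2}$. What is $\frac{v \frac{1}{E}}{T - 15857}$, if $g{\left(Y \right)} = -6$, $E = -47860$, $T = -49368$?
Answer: $\frac{5}{24973348} \approx 2.0021 \cdot 10^{-7}$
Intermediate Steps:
$v = 625$ ($v = \frac{\left(-6 + 56\right)^{2}}{4} = \frac{50^{2}}{4} = \frac{1}{4} \cdot 2500 = 625$)
$\frac{v \frac{1}{E}}{T - 15857} = \frac{625 \frac{1}{-47860}}{-49368 - 15857} = \frac{625 \left(- \frac{1}{47860}\right)}{-49368 - 15857} = - \frac{125}{9572 \left(-65225\right)} = \left(- \frac{125}{9572}\right) \left(- \frac{1}{65225}\right) = \frac{5}{24973348}$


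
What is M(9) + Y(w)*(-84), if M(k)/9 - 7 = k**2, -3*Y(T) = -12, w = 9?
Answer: 456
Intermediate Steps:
Y(T) = 4 (Y(T) = -1/3*(-12) = 4)
M(k) = 63 + 9*k**2
M(9) + Y(w)*(-84) = (63 + 9*9**2) + 4*(-84) = (63 + 9*81) - 336 = (63 + 729) - 336 = 792 - 336 = 456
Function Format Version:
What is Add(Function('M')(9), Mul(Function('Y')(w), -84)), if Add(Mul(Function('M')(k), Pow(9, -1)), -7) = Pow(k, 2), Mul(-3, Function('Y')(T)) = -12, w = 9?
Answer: 456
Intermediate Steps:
Function('Y')(T) = 4 (Function('Y')(T) = Mul(Rational(-1, 3), -12) = 4)
Function('M')(k) = Add(63, Mul(9, Pow(k, 2)))
Add(Function('M')(9), Mul(Function('Y')(w), -84)) = Add(Add(63, Mul(9, Pow(9, 2))), Mul(4, -84)) = Add(Add(63, Mul(9, 81)), -336) = Add(Add(63, 729), -336) = Add(792, -336) = 456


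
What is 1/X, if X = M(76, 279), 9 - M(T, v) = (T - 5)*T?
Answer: -1/5387 ≈ -0.00018563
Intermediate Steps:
M(T, v) = 9 - T*(-5 + T) (M(T, v) = 9 - (T - 5)*T = 9 - (-5 + T)*T = 9 - T*(-5 + T))
X = -5387 (X = 9 - 1*76² + 5*76 = 9 - 1*5776 + 380 = 9 - 5776 + 380 = -5387)
1/X = 1/(-5387) = -1/5387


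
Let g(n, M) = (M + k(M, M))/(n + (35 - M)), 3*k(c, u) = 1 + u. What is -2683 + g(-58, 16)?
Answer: -24152/9 ≈ -2683.6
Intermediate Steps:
k(c, u) = 1/3 + u/3 (k(c, u) = (1 + u)/3 = 1/3 + u/3)
g(n, M) = (1/3 + 4*M/3)/(35 + n - M) (g(n, M) = (M + (1/3 + M/3))/(n + (35 - M)) = (1/3 + 4*M/3)/(35 + n - M))
-2683 + g(-58, 16) = -2683 + (1 + 4*16)/(3*(35 - 58 - 1*16)) = -2683 + (1 + 64)/(3*(35 - 58 - 16)) = -2683 + (1/3)*65/(-39) = -2683 + (1/3)*(-1/39)*65 = -2683 - 5/9 = -24152/9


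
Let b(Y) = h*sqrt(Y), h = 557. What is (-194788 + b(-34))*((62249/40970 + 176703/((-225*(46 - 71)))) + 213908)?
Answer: -320127748672581586/7681875 + 1830822802335133*I*sqrt(34)/15363750 ≈ -4.1673e+10 + 6.9485e+8*I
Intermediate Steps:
b(Y) = 557*sqrt(Y)
(-194788 + b(-34))*((62249/40970 + 176703/((-225*(46 - 71)))) + 213908) = (-194788 + 557*sqrt(-34))*((62249/40970 + 176703/((-225*(46 - 71)))) + 213908) = (-194788 + 557*(I*sqrt(34)))*((62249*(1/40970) + 176703/((-225*(-25)))) + 213908) = (-194788 + 557*I*sqrt(34))*((62249/40970 + 176703/5625) + 213908) = (-194788 + 557*I*sqrt(34))*((62249/40970 + 176703*(1/5625)) + 213908) = (-194788 + 557*I*sqrt(34))*((62249/40970 + 58901/1875) + 213908) = (-194788 + 557*I*sqrt(34))*(505978169/15363750 + 213908) = (-194788 + 557*I*sqrt(34))*(3286935013169/15363750) = -320127748672581586/7681875 + 1830822802335133*I*sqrt(34)/15363750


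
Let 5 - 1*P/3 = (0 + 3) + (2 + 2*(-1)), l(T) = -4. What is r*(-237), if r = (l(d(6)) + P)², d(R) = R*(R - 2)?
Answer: -948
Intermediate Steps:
d(R) = R*(-2 + R)
P = 6 (P = 15 - 3*((0 + 3) + (2 + 2*(-1))) = 15 - 3*(3 + (2 - 2)) = 15 - 3*(3 + 0) = 15 - 3*3 = 15 - 9 = 6)
r = 4 (r = (-4 + 6)² = 2² = 4)
r*(-237) = 4*(-237) = -948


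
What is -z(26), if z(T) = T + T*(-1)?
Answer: 0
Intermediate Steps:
z(T) = 0 (z(T) = T - T = 0)
-z(26) = -1*0 = 0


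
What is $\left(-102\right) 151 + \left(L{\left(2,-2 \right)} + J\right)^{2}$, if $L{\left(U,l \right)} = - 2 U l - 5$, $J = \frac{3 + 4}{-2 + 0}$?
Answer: $- \frac{61607}{4} \approx -15402.0$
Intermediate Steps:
$J = - \frac{7}{2}$ ($J = \frac{7}{-2} = 7 \left(- \frac{1}{2}\right) = - \frac{7}{2} \approx -3.5$)
$L{\left(U,l \right)} = -5 - 2 U l$ ($L{\left(U,l \right)} = - 2 U l - 5 = -5 - 2 U l$)
$\left(-102\right) 151 + \left(L{\left(2,-2 \right)} + J\right)^{2} = \left(-102\right) 151 + \left(\left(-5 - 4 \left(-2\right)\right) - \frac{7}{2}\right)^{2} = -15402 + \left(\left(-5 + 8\right) - \frac{7}{2}\right)^{2} = -15402 + \left(3 - \frac{7}{2}\right)^{2} = -15402 + \left(- \frac{1}{2}\right)^{2} = -15402 + \frac{1}{4} = - \frac{61607}{4}$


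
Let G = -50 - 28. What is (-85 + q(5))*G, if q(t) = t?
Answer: 6240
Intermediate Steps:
G = -78
(-85 + q(5))*G = (-85 + 5)*(-78) = -80*(-78) = 6240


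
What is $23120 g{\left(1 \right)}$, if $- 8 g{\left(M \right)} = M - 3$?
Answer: $5780$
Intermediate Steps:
$g{\left(M \right)} = \frac{3}{8} - \frac{M}{8}$ ($g{\left(M \right)} = - \frac{M - 3}{8} = - \frac{-3 + M}{8} = \frac{3}{8} - \frac{M}{8}$)
$23120 g{\left(1 \right)} = 23120 \left(\frac{3}{8} - \frac{1}{8}\right) = 23120 \cdot \frac{1}{4} = 5780$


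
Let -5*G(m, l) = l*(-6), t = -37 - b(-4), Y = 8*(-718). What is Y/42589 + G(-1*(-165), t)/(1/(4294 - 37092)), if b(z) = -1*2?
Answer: 58667023180/42589 ≈ 1.3775e+6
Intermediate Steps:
b(z) = -2
Y = -5744
t = -35 (t = -37 - 1*(-2) = -37 + 2 = -35)
G(m, l) = 6*l/5 (G(m, l) = -l*(-6)/5 = -(-6)*l/5 = 6*l/5)
Y/42589 + G(-1*(-165), t)/(1/(4294 - 37092)) = -5744/42589 + ((6/5)*(-35))/(1/(4294 - 37092)) = -5744*1/42589 - 42/(1/(-32798)) = -5744/42589 - 42/(-1/32798) = -5744/42589 - 42*(-32798) = -5744/42589 + 1377516 = 58667023180/42589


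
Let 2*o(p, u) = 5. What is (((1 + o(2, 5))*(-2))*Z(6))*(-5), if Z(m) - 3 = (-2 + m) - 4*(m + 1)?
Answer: -735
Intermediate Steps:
o(p, u) = 5/2 (o(p, u) = (1/2)*5 = 5/2)
Z(m) = -3 - 3*m (Z(m) = 3 + ((-2 + m) - 4*(m + 1)) = 3 + ((-2 + m) - 4*(1 + m)) = 3 + ((-2 + m) + (-4 - 4*m)) = 3 + (-6 - 3*m) = -3 - 3*m)
(((1 + o(2, 5))*(-2))*Z(6))*(-5) = (((1 + 5/2)*(-2))*(-3 - 3*6))*(-5) = (((7/2)*(-2))*(-3 - 18))*(-5) = -7*(-21)*(-5) = 147*(-5) = -735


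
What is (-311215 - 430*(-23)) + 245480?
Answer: -55845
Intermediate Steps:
(-311215 - 430*(-23)) + 245480 = (-311215 + 9890) + 245480 = -301325 + 245480 = -55845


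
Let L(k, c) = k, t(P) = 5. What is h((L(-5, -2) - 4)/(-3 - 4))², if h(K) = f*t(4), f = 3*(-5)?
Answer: 5625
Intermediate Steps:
f = -15
h(K) = -75 (h(K) = -15*5 = -75)
h((L(-5, -2) - 4)/(-3 - 4))² = (-75)² = 5625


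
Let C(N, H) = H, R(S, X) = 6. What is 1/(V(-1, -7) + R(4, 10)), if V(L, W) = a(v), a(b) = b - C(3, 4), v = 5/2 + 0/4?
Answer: 2/9 ≈ 0.22222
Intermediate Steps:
v = 5/2 (v = 5*(½) + 0*(¼) = 5/2 + 0 = 5/2 ≈ 2.5000)
a(b) = -4 + b (a(b) = b - 1*4 = b - 4 = -4 + b)
V(L, W) = -3/2 (V(L, W) = -4 + 5/2 = -3/2)
1/(V(-1, -7) + R(4, 10)) = 1/(-3/2 + 6) = 1/(9/2) = 2/9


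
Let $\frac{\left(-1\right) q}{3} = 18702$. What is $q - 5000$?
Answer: $-61106$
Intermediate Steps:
$q = -56106$ ($q = \left(-3\right) 18702 = -56106$)
$q - 5000 = -56106 - 5000 = -61106$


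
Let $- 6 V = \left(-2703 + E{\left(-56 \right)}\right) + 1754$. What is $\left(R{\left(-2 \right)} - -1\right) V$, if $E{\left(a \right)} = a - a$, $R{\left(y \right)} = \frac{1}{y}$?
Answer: $\frac{949}{12} \approx 79.083$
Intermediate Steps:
$E{\left(a \right)} = 0$
$V = \frac{949}{6}$ ($V = - \frac{\left(-2703 + 0\right) + 1754}{6} = - \frac{-2703 + 1754}{6} = \left(- \frac{1}{6}\right) \left(-949\right) = \frac{949}{6} \approx 158.17$)
$\left(R{\left(-2 \right)} - -1\right) V = \left(\frac{1}{-2} - -1\right) \frac{949}{6} = \left(- \frac{1}{2} + 1\right) \frac{949}{6} = \frac{1}{2} \cdot \frac{949}{6} = \frac{949}{12}$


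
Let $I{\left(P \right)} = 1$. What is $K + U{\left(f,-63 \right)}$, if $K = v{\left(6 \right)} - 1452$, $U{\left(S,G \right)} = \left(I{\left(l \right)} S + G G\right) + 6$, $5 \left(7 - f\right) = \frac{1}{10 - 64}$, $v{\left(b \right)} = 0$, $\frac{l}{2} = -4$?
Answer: $\frac{683101}{270} \approx 2530.0$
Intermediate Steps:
$l = -8$ ($l = 2 \left(-4\right) = -8$)
$f = \frac{1891}{270}$ ($f = 7 - \frac{1}{5 \left(10 - 64\right)} = 7 - \frac{1}{5 \left(-54\right)} = 7 - - \frac{1}{270} = 7 + \frac{1}{270} = \frac{1891}{270} \approx 7.0037$)
$U{\left(S,G \right)} = 6 + S + G^{2}$ ($U{\left(S,G \right)} = \left(1 S + G G\right) + 6 = \left(S + G^{2}\right) + 6 = 6 + S + G^{2}$)
$K = -1452$ ($K = 0 - 1452 = -1452$)
$K + U{\left(f,-63 \right)} = -1452 + \left(6 + \frac{1891}{270} + \left(-63\right)^{2}\right) = -1452 + \left(6 + \frac{1891}{270} + 3969\right) = -1452 + \frac{1075141}{270} = \frac{683101}{270}$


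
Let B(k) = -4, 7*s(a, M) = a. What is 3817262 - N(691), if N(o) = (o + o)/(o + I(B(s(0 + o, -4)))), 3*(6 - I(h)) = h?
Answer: 7997159744/2095 ≈ 3.8173e+6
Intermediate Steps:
s(a, M) = a/7
I(h) = 6 - h/3
N(o) = 2*o/(22/3 + o) (N(o) = (o + o)/(o + (6 - 1/3*(-4))) = (2*o)/(o + (6 + 4/3)) = (2*o)/(o + 22/3) = (2*o)/(22/3 + o) = 2*o/(22/3 + o))
3817262 - N(691) = 3817262 - 6*691/(22 + 3*691) = 3817262 - 6*691/(22 + 2073) = 3817262 - 6*691/2095 = 3817262 - 1*4146/2095 = 3817262 - 4146/2095 = 7997159744/2095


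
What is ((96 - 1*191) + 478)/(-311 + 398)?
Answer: 383/87 ≈ 4.4023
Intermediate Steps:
((96 - 1*191) + 478)/(-311 + 398) = ((96 - 191) + 478)/87 = (-95 + 478)*(1/87) = 383*(1/87) = 383/87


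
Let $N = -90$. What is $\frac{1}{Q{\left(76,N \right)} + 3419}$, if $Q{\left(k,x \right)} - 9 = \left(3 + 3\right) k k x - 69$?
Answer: $- \frac{1}{3115681} \approx -3.2096 \cdot 10^{-7}$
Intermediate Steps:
$Q{\left(k,x \right)} = -60 + 6 x k^{2}$ ($Q{\left(k,x \right)} = 9 + \left(\left(3 + 3\right) k k x - 69\right) = 9 + \left(6 k k x - 69\right) = 9 + \left(6 k^{2} x - 69\right) = 9 + \left(6 x k^{2} - 69\right) = 9 + \left(-69 + 6 x k^{2}\right) = -60 + 6 x k^{2}$)
$\frac{1}{Q{\left(76,N \right)} + 3419} = \frac{1}{\left(-60 + 6 \left(-90\right) 76^{2}\right) + 3419} = \frac{1}{\left(-60 + 6 \left(-90\right) 5776\right) + 3419} = \frac{1}{\left(-60 - 3119040\right) + 3419} = \frac{1}{-3119100 + 3419} = \frac{1}{-3115681} = - \frac{1}{3115681}$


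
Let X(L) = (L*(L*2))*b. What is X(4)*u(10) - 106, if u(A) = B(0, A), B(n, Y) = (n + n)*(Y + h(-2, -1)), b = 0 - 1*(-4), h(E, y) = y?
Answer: -106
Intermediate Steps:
b = 4 (b = 0 + 4 = 4)
B(n, Y) = 2*n*(-1 + Y) (B(n, Y) = (n + n)*(Y - 1) = (2*n)*(-1 + Y) = 2*n*(-1 + Y))
X(L) = 8*L**2 (X(L) = (L*(L*2))*4 = (L*(2*L))*4 = (2*L**2)*4 = 8*L**2)
u(A) = 0 (u(A) = 2*0*(-1 + A) = 0)
X(4)*u(10) - 106 = (8*4**2)*0 - 106 = (8*16)*0 - 106 = 128*0 - 106 = 0 - 106 = -106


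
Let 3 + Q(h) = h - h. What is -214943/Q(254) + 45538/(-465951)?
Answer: 33384256393/465951 ≈ 71648.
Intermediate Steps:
Q(h) = -3 (Q(h) = -3 + (h - h) = -3 + 0 = -3)
-214943/Q(254) + 45538/(-465951) = -214943/(-3) + 45538/(-465951) = -214943*(-⅓) + 45538*(-1/465951) = 214943/3 - 45538/465951 = 33384256393/465951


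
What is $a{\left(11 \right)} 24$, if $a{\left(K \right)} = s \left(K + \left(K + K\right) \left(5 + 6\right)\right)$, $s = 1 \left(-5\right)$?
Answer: $-30360$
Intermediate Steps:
$s = -5$
$a{\left(K \right)} = - 115 K$ ($a{\left(K \right)} = - 5 \left(K + \left(K + K\right) \left(5 + 6\right)\right) = - 5 \left(K + 2 K 11\right) = - 5 \left(K + 22 K\right) = - 5 \cdot 23 K = - 115 K$)
$a{\left(11 \right)} 24 = \left(-115\right) 11 \cdot 24 = \left(-1265\right) 24 = -30360$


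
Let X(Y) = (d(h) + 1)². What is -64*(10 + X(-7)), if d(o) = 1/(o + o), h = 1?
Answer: -784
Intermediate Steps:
d(o) = 1/(2*o)
X(Y) = 9/4 (X(Y) = ((½)/1 + 1)² = ((½)*1 + 1)² = (½ + 1)² = (3/2)² = 9/4)
-64*(10 + X(-7)) = -64*(10 + 9/4) = -64*49/4 = -784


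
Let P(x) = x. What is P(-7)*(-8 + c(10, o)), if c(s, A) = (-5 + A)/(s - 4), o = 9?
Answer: 154/3 ≈ 51.333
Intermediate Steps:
c(s, A) = (-5 + A)/(-4 + s)
P(-7)*(-8 + c(10, o)) = -7*(-8 + (-5 + 9)/(-4 + 10)) = -7*(-8 + 4/6) = -7*(-8 + (⅙)*4) = -7*(-8 + ⅔) = -7*(-22/3) = 154/3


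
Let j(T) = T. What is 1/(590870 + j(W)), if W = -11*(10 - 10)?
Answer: 1/590870 ≈ 1.6924e-6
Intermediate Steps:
W = 0 (W = -11*0 = 0)
1/(590870 + j(W)) = 1/(590870 + 0) = 1/590870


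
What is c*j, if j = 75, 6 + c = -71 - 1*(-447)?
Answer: 27750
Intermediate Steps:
c = 370 (c = -6 + (-71 - 1*(-447)) = -6 + (-71 + 447) = -6 + 376 = 370)
c*j = 370*75 = 27750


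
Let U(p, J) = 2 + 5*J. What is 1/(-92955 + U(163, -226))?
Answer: -1/94083 ≈ -1.0629e-5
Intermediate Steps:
1/(-92955 + U(163, -226)) = 1/(-92955 + (2 + 5*(-226))) = 1/(-92955 + (2 - 1130)) = 1/(-92955 - 1128) = 1/(-94083) = -1/94083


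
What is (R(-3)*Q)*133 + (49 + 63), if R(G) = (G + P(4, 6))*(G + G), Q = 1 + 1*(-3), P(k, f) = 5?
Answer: 3304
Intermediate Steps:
Q = -2 (Q = 1 - 3 = -2)
R(G) = 2*G*(5 + G) (R(G) = (G + 5)*(G + G) = (5 + G)*(2*G) = 2*G*(5 + G))
(R(-3)*Q)*133 + (49 + 63) = ((2*(-3)*(5 - 3))*(-2))*133 + (49 + 63) = ((2*(-3)*2)*(-2))*133 + 112 = -12*(-2)*133 + 112 = 24*133 + 112 = 3192 + 112 = 3304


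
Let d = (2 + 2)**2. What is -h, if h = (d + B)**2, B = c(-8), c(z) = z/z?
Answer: -289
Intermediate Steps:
c(z) = 1
B = 1
d = 16 (d = 4**2 = 16)
h = 289 (h = (16 + 1)**2 = 17**2 = 289)
-h = -1*289 = -289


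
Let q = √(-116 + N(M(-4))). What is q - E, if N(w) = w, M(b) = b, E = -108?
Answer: 108 + 2*I*√30 ≈ 108.0 + 10.954*I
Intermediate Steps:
q = 2*I*√30 (q = √(-116 - 4) = √(-120) = 2*I*√30 ≈ 10.954*I)
q - E = 2*I*√30 - 1*(-108) = 2*I*√30 + 108 = 108 + 2*I*√30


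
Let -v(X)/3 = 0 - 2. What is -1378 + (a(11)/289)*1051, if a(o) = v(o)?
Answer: -391936/289 ≈ -1356.2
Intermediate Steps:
v(X) = 6 (v(X) = -3*(0 - 2) = -3*(-2) = 6)
a(o) = 6
-1378 + (a(11)/289)*1051 = -1378 + (6/289)*1051 = -1378 + 6306/289 = -391936/289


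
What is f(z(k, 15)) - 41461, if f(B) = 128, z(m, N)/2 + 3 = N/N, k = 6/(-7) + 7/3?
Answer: -41333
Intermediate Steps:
k = 31/21 (k = 6*(-1/7) + 7*(1/3) = -6/7 + 7/3 = 31/21 ≈ 1.4762)
z(m, N) = -4 (z(m, N) = -6 + 2*(N/N) = -6 + 2*1 = -6 + 2 = -4)
f(z(k, 15)) - 41461 = 128 - 41461 = -41333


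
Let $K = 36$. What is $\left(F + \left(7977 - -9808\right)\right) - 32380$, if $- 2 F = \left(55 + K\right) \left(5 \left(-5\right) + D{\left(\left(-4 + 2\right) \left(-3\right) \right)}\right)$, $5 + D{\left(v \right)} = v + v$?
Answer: $-13776$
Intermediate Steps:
$D{\left(v \right)} = -5 + 2 v$ ($D{\left(v \right)} = -5 + \left(v + v\right) = -5 + 2 v$)
$F = 819$ ($F = - \frac{\left(55 + 36\right) \left(5 \left(-5\right) - \left(5 - 2 \left(-4 + 2\right) \left(-3\right)\right)\right)}{2} = - \frac{91 \left(-25 - \left(5 - 2 \left(\left(-2\right) \left(-3\right)\right)\right)\right)}{2} = - \frac{91 \left(-25 + \left(-5 + 2 \cdot 6\right)\right)}{2} = - \frac{91 \left(-25 + \left(-5 + 12\right)\right)}{2} = - \frac{91 \left(-25 + 7\right)}{2} = - \frac{91 \left(-18\right)}{2} = \left(- \frac{1}{2}\right) \left(-1638\right) = 819$)
$\left(F + \left(7977 - -9808\right)\right) - 32380 = \left(819 + \left(7977 - -9808\right)\right) - 32380 = \left(819 + \left(7977 + 9808\right)\right) - 32380 = \left(819 + 17785\right) - 32380 = 18604 - 32380 = -13776$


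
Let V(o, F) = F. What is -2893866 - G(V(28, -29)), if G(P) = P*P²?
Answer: -2869477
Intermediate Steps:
G(P) = P³
-2893866 - G(V(28, -29)) = -2893866 - 1*(-29)³ = -2893866 - 1*(-24389) = -2893866 + 24389 = -2869477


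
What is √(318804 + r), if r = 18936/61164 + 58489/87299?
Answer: √7013428791185105063889/148321001 ≈ 564.63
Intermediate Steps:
r = 145292085/148321001 (r = 18936*(1/61164) + 58489*(1/87299) = 526/1699 + 58489/87299 = 145292085/148321001 ≈ 0.97958)
√(318804 + r) = √(318804 + 145292085/148321001) = √(47285473694889/148321001) = √7013428791185105063889/148321001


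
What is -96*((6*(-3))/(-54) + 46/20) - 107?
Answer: -1799/5 ≈ -359.80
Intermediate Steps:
-96*((6*(-3))/(-54) + 46/20) - 107 = -96*(-18*(-1/54) + 46*(1/20)) - 107 = -96*(⅓ + 23/10) - 107 = -96*79/30 - 107 = -1264/5 - 107 = -1799/5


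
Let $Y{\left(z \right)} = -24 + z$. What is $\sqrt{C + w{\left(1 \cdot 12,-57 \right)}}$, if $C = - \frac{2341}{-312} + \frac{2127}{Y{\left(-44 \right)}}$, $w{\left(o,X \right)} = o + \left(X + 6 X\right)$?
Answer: $\frac{i \sqrt{2889031782}}{2652} \approx 20.268 i$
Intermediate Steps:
$w{\left(o,X \right)} = o + 7 X$
$C = - \frac{126109}{5304}$ ($C = - \frac{2341}{-312} + \frac{2127}{-24 - 44} = \left(-2341\right) \left(- \frac{1}{312}\right) + \frac{2127}{-68} = \frac{2341}{312} + 2127 \left(- \frac{1}{68}\right) = \frac{2341}{312} - \frac{2127}{68} = - \frac{126109}{5304} \approx -23.776$)
$\sqrt{C + w{\left(1 \cdot 12,-57 \right)}} = \sqrt{- \frac{126109}{5304} + \left(1 \cdot 12 + 7 \left(-57\right)\right)} = \sqrt{- \frac{126109}{5304} + \left(12 - 399\right)} = \sqrt{- \frac{126109}{5304} - 387} = \sqrt{- \frac{2178757}{5304}} = \frac{i \sqrt{2889031782}}{2652}$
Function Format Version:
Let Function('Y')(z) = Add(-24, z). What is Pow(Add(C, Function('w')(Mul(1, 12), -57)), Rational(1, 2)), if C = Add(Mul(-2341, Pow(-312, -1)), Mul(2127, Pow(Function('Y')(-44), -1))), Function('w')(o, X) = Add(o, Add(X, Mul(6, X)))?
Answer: Mul(Rational(1, 2652), I, Pow(2889031782, Rational(1, 2))) ≈ Mul(20.268, I)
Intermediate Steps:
Function('w')(o, X) = Add(o, Mul(7, X))
C = Rational(-126109, 5304) (C = Add(Mul(-2341, Pow(-312, -1)), Mul(2127, Pow(Add(-24, -44), -1))) = Add(Mul(-2341, Rational(-1, 312)), Mul(2127, Pow(-68, -1))) = Add(Rational(2341, 312), Mul(2127, Rational(-1, 68))) = Add(Rational(2341, 312), Rational(-2127, 68)) = Rational(-126109, 5304) ≈ -23.776)
Pow(Add(C, Function('w')(Mul(1, 12), -57)), Rational(1, 2)) = Pow(Add(Rational(-126109, 5304), Add(Mul(1, 12), Mul(7, -57))), Rational(1, 2)) = Pow(Add(Rational(-126109, 5304), Add(12, -399)), Rational(1, 2)) = Pow(Add(Rational(-126109, 5304), -387), Rational(1, 2)) = Pow(Rational(-2178757, 5304), Rational(1, 2)) = Mul(Rational(1, 2652), I, Pow(2889031782, Rational(1, 2)))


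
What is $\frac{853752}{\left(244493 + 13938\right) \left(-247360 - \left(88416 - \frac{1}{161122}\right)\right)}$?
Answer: $- \frac{45852743248}{4660449953769067} \approx -9.8387 \cdot 10^{-6}$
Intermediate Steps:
$\frac{853752}{\left(244493 + 13938\right) \left(-247360 - \left(88416 - \frac{1}{161122}\right)\right)} = \frac{853752}{258431 \left(-247360 + \left(\frac{1}{161122} - 88416\right)\right)} = \frac{853752}{258431 \left(-247360 - \frac{14245762751}{161122}\right)} = \frac{853752}{258431 \left(- \frac{54100900671}{161122}\right)} = \frac{853752}{- \frac{13981349861307201}{161122}} = 853752 \left(- \frac{161122}{13981349861307201}\right) = - \frac{45852743248}{4660449953769067}$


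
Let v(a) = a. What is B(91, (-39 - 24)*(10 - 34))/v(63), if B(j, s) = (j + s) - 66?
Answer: 1537/63 ≈ 24.397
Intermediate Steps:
B(j, s) = -66 + j + s
B(91, (-39 - 24)*(10 - 34))/v(63) = (-66 + 91 + (-39 - 24)*(10 - 34))/63 = (-66 + 91 - 63*(-24))*(1/63) = (-66 + 91 + 1512)*(1/63) = 1537*(1/63) = 1537/63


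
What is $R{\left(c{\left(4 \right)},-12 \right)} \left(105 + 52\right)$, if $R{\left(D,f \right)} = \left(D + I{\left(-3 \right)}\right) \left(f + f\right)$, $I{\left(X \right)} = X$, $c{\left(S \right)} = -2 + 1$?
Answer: $15072$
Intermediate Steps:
$c{\left(S \right)} = -1$
$R{\left(D,f \right)} = 2 f \left(-3 + D\right)$ ($R{\left(D,f \right)} = \left(D - 3\right) \left(f + f\right) = \left(-3 + D\right) 2 f = 2 f \left(-3 + D\right)$)
$R{\left(c{\left(4 \right)},-12 \right)} \left(105 + 52\right) = 2 \left(-12\right) \left(-3 - 1\right) \left(105 + 52\right) = 2 \left(-12\right) \left(-4\right) 157 = 96 \cdot 157 = 15072$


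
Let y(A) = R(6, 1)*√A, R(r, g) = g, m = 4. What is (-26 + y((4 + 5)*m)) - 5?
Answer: -25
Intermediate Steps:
y(A) = √A (y(A) = 1*√A = √A)
(-26 + y((4 + 5)*m)) - 5 = (-26 + √((4 + 5)*4)) - 5 = (-26 + √(9*4)) - 5 = (-26 + √36) - 5 = (-26 + 6) - 5 = -20 - 5 = -25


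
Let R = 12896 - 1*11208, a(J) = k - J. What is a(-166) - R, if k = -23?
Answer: -1545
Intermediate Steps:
a(J) = -23 - J
R = 1688 (R = 12896 - 11208 = 1688)
a(-166) - R = (-23 - 1*(-166)) - 1*1688 = (-23 + 166) - 1688 = 143 - 1688 = -1545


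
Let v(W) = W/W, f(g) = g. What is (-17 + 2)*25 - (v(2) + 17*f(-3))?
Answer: -325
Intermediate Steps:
v(W) = 1
(-17 + 2)*25 - (v(2) + 17*f(-3)) = (-17 + 2)*25 - (1 + 17*(-3)) = -15*25 - (1 - 51) = -375 - 1*(-50) = -375 + 50 = -325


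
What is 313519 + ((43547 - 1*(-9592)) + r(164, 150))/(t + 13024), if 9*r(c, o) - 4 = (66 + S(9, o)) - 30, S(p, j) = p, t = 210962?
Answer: 316007639453/1007937 ≈ 3.1352e+5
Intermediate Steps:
r(c, o) = 49/9 (r(c, o) = 4/9 + ((66 + 9) - 30)/9 = 4/9 + (75 - 30)/9 = 4/9 + (⅑)*45 = 4/9 + 5 = 49/9)
313519 + ((43547 - 1*(-9592)) + r(164, 150))/(t + 13024) = 313519 + ((43547 - 1*(-9592)) + 49/9)/(210962 + 13024) = 313519 + ((43547 + 9592) + 49/9)/223986 = 313519 + (53139 + 49/9)*(1/223986) = 313519 + (478300/9)*(1/223986) = 313519 + 239150/1007937 = 316007639453/1007937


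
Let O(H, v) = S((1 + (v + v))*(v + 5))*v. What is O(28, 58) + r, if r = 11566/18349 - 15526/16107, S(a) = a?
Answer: 305936344774/715611 ≈ 4.2752e+5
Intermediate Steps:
r = -238724/715611 (r = 11566*(1/18349) - 15526*1/16107 = 11566/18349 - 2218/2301 = -238724/715611 ≈ -0.33359)
O(H, v) = v*(1 + 2*v)*(5 + v) (O(H, v) = ((1 + (v + v))*(v + 5))*v = ((1 + 2*v)*(5 + v))*v = v*(1 + 2*v)*(5 + v))
O(28, 58) + r = 58*(5 + 2*58² + 11*58) - 238724/715611 = 58*(5 + 2*3364 + 638) - 238724/715611 = 58*(5 + 6728 + 638) - 238724/715611 = 58*7371 - 238724/715611 = 427518 - 238724/715611 = 305936344774/715611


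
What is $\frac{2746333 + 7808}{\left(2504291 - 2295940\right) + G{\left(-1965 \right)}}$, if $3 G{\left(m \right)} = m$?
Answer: $\frac{918047}{69232} \approx 13.26$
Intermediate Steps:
$G{\left(m \right)} = \frac{m}{3}$
$\frac{2746333 + 7808}{\left(2504291 - 2295940\right) + G{\left(-1965 \right)}} = \frac{2746333 + 7808}{\left(2504291 - 2295940\right) + \frac{1}{3} \left(-1965\right)} = \frac{2754141}{\left(2504291 - 2295940\right) - 655} = \frac{2754141}{208351 - 655} = \frac{2754141}{207696} = 2754141 \cdot \frac{1}{207696} = \frac{918047}{69232}$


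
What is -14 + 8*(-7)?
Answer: -70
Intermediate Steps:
-14 + 8*(-7) = -14 - 56 = -70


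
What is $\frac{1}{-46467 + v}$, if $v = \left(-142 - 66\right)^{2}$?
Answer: $- \frac{1}{3203} \approx -0.00031221$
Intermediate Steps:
$v = 43264$ ($v = \left(-208\right)^{2} = 43264$)
$\frac{1}{-46467 + v} = \frac{1}{-46467 + 43264} = \frac{1}{-3203} = - \frac{1}{3203}$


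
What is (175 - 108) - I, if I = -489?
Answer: 556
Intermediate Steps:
(175 - 108) - I = (175 - 108) - 1*(-489) = 67 + 489 = 556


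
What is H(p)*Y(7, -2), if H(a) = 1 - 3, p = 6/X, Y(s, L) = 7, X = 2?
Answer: -14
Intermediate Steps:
p = 3 (p = 6/2 = 6*(½) = 3)
H(a) = -2
H(p)*Y(7, -2) = -2*7 = -14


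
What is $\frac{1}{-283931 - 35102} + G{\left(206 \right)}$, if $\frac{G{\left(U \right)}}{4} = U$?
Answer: $\frac{262883191}{319033} \approx 824.0$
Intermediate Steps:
$G{\left(U \right)} = 4 U$
$\frac{1}{-283931 - 35102} + G{\left(206 \right)} = \frac{1}{-283931 - 35102} + 4 \cdot 206 = \frac{1}{-319033} + 824 = - \frac{1}{319033} + 824 = \frac{262883191}{319033}$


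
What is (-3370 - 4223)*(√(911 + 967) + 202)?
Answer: -1533786 - 7593*√1878 ≈ -1.8628e+6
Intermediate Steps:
(-3370 - 4223)*(√(911 + 967) + 202) = -7593*(√1878 + 202) = -7593*(202 + √1878) = -1533786 - 7593*√1878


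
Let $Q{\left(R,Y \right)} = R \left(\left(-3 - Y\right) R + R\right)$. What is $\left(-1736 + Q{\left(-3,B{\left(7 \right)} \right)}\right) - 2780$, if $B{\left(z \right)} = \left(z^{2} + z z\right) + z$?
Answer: $-5479$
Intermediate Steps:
$B{\left(z \right)} = z + 2 z^{2}$ ($B{\left(z \right)} = \left(z^{2} + z^{2}\right) + z = 2 z^{2} + z = z + 2 z^{2}$)
$Q{\left(R,Y \right)} = R \left(R + R \left(-3 - Y\right)\right)$ ($Q{\left(R,Y \right)} = R \left(R \left(-3 - Y\right) + R\right) = R \left(R + R \left(-3 - Y\right)\right)$)
$\left(-1736 + Q{\left(-3,B{\left(7 \right)} \right)}\right) - 2780 = \left(-1736 + \left(-3\right)^{2} \left(-2 - 7 \left(1 + 2 \cdot 7\right)\right)\right) - 2780 = \left(-1736 + 9 \left(-2 - 7 \left(1 + 14\right)\right)\right) - 2780 = \left(-1736 + 9 \left(-2 - 7 \cdot 15\right)\right) - 2780 = \left(-1736 + 9 \left(-2 - 105\right)\right) - 2780 = \left(-1736 + 9 \left(-107\right)\right) - 2780 = \left(-1736 - 963\right) - 2780 = -2699 - 2780 = -5479$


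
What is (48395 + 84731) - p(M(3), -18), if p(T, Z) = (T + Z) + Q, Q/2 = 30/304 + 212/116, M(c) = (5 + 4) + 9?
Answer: 293401213/2204 ≈ 1.3312e+5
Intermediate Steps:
M(c) = 18 (M(c) = 9 + 9 = 18)
Q = 8491/2204 (Q = 2*(30/304 + 212/116) = 2*(30*(1/304) + 212*(1/116)) = 2*(15/152 + 53/29) = 2*(8491/4408) = 8491/2204 ≈ 3.8525)
p(T, Z) = 8491/2204 + T + Z (p(T, Z) = (T + Z) + 8491/2204 = 8491/2204 + T + Z)
(48395 + 84731) - p(M(3), -18) = (48395 + 84731) - (8491/2204 + 18 - 18) = 133126 - 1*8491/2204 = 133126 - 8491/2204 = 293401213/2204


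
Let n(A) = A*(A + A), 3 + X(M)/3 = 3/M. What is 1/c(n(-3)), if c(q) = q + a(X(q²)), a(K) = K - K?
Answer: 1/18 ≈ 0.055556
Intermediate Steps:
X(M) = -9 + 9/M (X(M) = -9 + 3*(3/M) = -9 + 9/M)
a(K) = 0
n(A) = 2*A² (n(A) = A*(2*A) = 2*A²)
c(q) = q (c(q) = q + 0 = q)
1/c(n(-3)) = 1/(2*(-3)²) = 1/(2*9) = 1/18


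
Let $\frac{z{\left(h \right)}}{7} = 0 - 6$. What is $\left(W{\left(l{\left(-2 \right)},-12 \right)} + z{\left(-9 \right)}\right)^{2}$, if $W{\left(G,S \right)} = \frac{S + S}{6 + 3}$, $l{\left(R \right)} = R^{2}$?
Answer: $\frac{17956}{9} \approx 1995.1$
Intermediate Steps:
$z{\left(h \right)} = -42$ ($z{\left(h \right)} = 7 \left(0 - 6\right) = 7 \left(-6\right) = -42$)
$W{\left(G,S \right)} = \frac{2 S}{9}$
$\left(W{\left(l{\left(-2 \right)},-12 \right)} + z{\left(-9 \right)}\right)^{2} = \left(\frac{2}{9} \left(-12\right) - 42\right)^{2} = \left(- \frac{8}{3} - 42\right)^{2} = \left(- \frac{134}{3}\right)^{2} = \frac{17956}{9}$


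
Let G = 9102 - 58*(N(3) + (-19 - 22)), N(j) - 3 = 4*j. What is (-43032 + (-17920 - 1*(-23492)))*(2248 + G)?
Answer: -481660680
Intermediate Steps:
N(j) = 3 + 4*j
G = 10610 (G = 9102 - 58*((3 + 4*3) + (-19 - 22)) = 9102 - 58*((3 + 12) - 41) = 9102 - 58*(15 - 41) = 9102 - 58*(-26) = 9102 - 1*(-1508) = 9102 + 1508 = 10610)
(-43032 + (-17920 - 1*(-23492)))*(2248 + G) = (-43032 + (-17920 - 1*(-23492)))*(2248 + 10610) = (-43032 + (-17920 + 23492))*12858 = (-43032 + 5572)*12858 = -37460*12858 = -481660680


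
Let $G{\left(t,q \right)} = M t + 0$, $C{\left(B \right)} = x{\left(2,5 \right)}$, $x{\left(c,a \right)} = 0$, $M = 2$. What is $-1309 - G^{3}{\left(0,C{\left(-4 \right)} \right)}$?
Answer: $-1309$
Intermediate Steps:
$C{\left(B \right)} = 0$
$G{\left(t,q \right)} = 2 t$ ($G{\left(t,q \right)} = 2 t + 0 = 2 t$)
$-1309 - G^{3}{\left(0,C{\left(-4 \right)} \right)} = -1309 - \left(2 \cdot 0\right)^{3} = -1309 - 0^{3} = -1309 - 0 = -1309 + 0 = -1309$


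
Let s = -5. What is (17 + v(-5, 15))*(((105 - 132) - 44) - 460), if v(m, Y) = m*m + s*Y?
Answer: 17523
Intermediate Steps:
v(m, Y) = m**2 - 5*Y (v(m, Y) = m*m - 5*Y = m**2 - 5*Y)
(17 + v(-5, 15))*(((105 - 132) - 44) - 460) = (17 + ((-5)**2 - 5*15))*(((105 - 132) - 44) - 460) = (17 + (25 - 75))*((-27 - 44) - 460) = (17 - 50)*(-71 - 460) = -33*(-531) = 17523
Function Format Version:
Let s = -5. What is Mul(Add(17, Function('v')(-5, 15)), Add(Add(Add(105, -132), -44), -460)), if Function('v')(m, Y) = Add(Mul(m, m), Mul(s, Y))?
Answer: 17523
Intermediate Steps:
Function('v')(m, Y) = Add(Pow(m, 2), Mul(-5, Y)) (Function('v')(m, Y) = Add(Mul(m, m), Mul(-5, Y)) = Add(Pow(m, 2), Mul(-5, Y)))
Mul(Add(17, Function('v')(-5, 15)), Add(Add(Add(105, -132), -44), -460)) = Mul(Add(17, Add(Pow(-5, 2), Mul(-5, 15))), Add(Add(Add(105, -132), -44), -460)) = Mul(Add(17, Add(25, -75)), Add(Add(-27, -44), -460)) = Mul(Add(17, -50), Add(-71, -460)) = Mul(-33, -531) = 17523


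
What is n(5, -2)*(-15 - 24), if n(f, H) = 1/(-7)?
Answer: 39/7 ≈ 5.5714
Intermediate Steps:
n(f, H) = -1/7
n(5, -2)*(-15 - 24) = -(-15 - 24)/7 = -1/7*(-39) = 39/7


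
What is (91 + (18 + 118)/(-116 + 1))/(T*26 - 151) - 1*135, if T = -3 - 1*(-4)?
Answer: -1950954/14375 ≈ -135.72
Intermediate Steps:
T = 1 (T = -3 + 4 = 1)
(91 + (18 + 118)/(-116 + 1))/(T*26 - 151) - 1*135 = (91 + (18 + 118)/(-116 + 1))/(1*26 - 151) - 1*135 = (91 + 136/(-115))/(26 - 151) - 135 = (91 + 136*(-1/115))/(-125) - 135 = (91 - 136/115)*(-1/125) - 135 = (10329/115)*(-1/125) - 135 = -10329/14375 - 135 = -1950954/14375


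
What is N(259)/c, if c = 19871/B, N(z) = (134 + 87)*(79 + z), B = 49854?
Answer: 3723994092/19871 ≈ 1.8741e+5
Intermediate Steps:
N(z) = 17459 + 221*z (N(z) = 221*(79 + z) = 17459 + 221*z)
c = 19871/49854 ≈ 0.39858
N(259)/c = (17459 + 221*259)/(19871/49854) = (17459 + 57239)*(49854/19871) = 74698*(49854/19871) = 3723994092/19871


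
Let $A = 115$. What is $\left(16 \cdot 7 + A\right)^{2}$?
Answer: $51529$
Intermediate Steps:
$\left(16 \cdot 7 + A\right)^{2} = \left(16 \cdot 7 + 115\right)^{2} = \left(112 + 115\right)^{2} = 227^{2} = 51529$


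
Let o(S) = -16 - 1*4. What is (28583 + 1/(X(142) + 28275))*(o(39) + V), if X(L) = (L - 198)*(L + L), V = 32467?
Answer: 11473268739418/12371 ≈ 9.2743e+8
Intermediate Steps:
X(L) = 2*L*(-198 + L) (X(L) = (-198 + L)*(2*L) = 2*L*(-198 + L))
o(S) = -20 (o(S) = -16 - 4 = -20)
(28583 + 1/(X(142) + 28275))*(o(39) + V) = (28583 + 1/(2*142*(-198 + 142) + 28275))*(-20 + 32467) = (28583 + 1/(2*142*(-56) + 28275))*32447 = (28583 + 1/(-15904 + 28275))*32447 = (28583 + 1/12371)*32447 = (353600294/12371)*32447 = 11473268739418/12371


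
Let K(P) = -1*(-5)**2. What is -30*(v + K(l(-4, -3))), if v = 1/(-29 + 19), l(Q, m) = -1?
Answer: 753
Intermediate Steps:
K(P) = -25 (K(P) = -1*25 = -25)
v = -1/10 (v = 1/(-10) = -1/10 ≈ -0.10000)
-30*(v + K(l(-4, -3))) = -30*(-1/10 - 25) = -30*(-251/10) = 753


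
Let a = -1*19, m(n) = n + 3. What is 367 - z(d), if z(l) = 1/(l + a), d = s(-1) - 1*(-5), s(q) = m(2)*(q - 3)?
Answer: 12479/34 ≈ 367.03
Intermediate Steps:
m(n) = 3 + n
a = -19
s(q) = -15 + 5*q (s(q) = (3 + 2)*(q - 3) = 5*(-3 + q) = -15 + 5*q)
d = -15 (d = (-15 + 5*(-1)) - 1*(-5) = (-15 - 5) + 5 = -20 + 5 = -15)
z(l) = 1/(-19 + l) (z(l) = 1/(l - 19) = 1/(-19 + l))
367 - z(d) = 367 - 1/(-19 - 15) = 367 - 1/(-34) = 367 - 1*(-1/34) = 367 + 1/34 = 12479/34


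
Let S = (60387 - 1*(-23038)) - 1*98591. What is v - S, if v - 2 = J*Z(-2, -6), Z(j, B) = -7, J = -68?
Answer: 15644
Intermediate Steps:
S = -15166 (S = (60387 + 23038) - 98591 = 83425 - 98591 = -15166)
v = 478 (v = 2 - 68*(-7) = 2 + 476 = 478)
v - S = 478 - 1*(-15166) = 478 + 15166 = 15644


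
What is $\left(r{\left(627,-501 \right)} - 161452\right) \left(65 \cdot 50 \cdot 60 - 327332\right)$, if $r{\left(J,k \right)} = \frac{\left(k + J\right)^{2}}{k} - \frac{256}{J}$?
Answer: $\frac{2237580390444928}{104709} \approx 2.137 \cdot 10^{10}$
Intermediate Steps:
$r{\left(J,k \right)} = - \frac{256}{J} + \frac{\left(J + k\right)^{2}}{k}$ ($r{\left(J,k \right)} = \frac{\left(J + k\right)^{2}}{k} - \frac{256}{J} = - \frac{256}{J} + \frac{\left(J + k\right)^{2}}{k}$)
$\left(r{\left(627,-501 \right)} - 161452\right) \left(65 \cdot 50 \cdot 60 - 327332\right) = \left(\left(- \frac{256}{627} + \frac{\left(627 - 501\right)^{2}}{-501}\right) - 161452\right) \left(65 \cdot 50 \cdot 60 - 327332\right) = \left(\left(\left(-256\right) \frac{1}{627} - \frac{126^{2}}{501}\right) - 161452\right) \left(3250 \cdot 60 - 327332\right) = \left(\left(- \frac{256}{627} - \frac{5292}{167}\right) - 161452\right) \left(195000 - 327332\right) = \left(\left(- \frac{256}{627} - \frac{5292}{167}\right) - 161452\right) \left(-132332\right) = \left(- \frac{3360836}{104709} - 161452\right) \left(-132332\right) = \left(- \frac{16908838304}{104709}\right) \left(-132332\right) = \frac{2237580390444928}{104709}$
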